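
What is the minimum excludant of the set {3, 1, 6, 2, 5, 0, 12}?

4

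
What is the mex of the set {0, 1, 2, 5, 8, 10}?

3

The values 0, 1, 2 are all present; 3 is the first non-negative integer missing from the set.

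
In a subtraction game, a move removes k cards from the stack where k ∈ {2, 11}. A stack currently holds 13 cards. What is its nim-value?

Grundy values for subtraction set {2, 11}:
k:     0  1  2  3  4  5  6  7  8  9 10 11 12 13
g(k):  0  0  1  1  0  0  1  1  0  0  1  1  2  0
So g(13) = 0.

0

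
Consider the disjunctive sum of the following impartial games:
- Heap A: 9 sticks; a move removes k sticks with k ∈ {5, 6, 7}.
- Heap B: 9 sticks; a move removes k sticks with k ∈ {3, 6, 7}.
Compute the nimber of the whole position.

2

Grundy values for heap A (subtraction set {5, 6, 7}):
g(0) = mex{} = 0
g(1) = mex{} = 0
g(2) = mex{} = 0
g(3) = mex{} = 0
g(4) = mex{} = 0
g(5) = mex{0} = 1
g(6) = mex{0} = 1
g(7) = mex{0} = 1
g(8) = mex{0} = 1
g(9) = mex{0} = 1
So g(9) = 1.
Build the Grundy sequence for heap B with g(k) = mex{g(k−s) : s ∈ {3, 6, 7}, s ≤ k}:
k:     0  1  2  3  4  5  6  7  8  9
g(k):  0  0  0  1  1  1  2  2  2  3
So g(9) = 3.
By the Sprague-Grundy theorem, the Grundy value of a sum of independent games is the XOR of the component values.
Combined value = 1 XOR 3 = 2.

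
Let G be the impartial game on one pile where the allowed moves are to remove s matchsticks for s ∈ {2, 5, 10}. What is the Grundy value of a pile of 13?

Grundy values for subtraction set {2, 5, 10}:
g(0) = mex{} = 0
g(1) = mex{} = 0
g(2) = mex{0} = 1
g(3) = mex{0} = 1
g(4) = mex{1} = 0
g(5) = mex{0,1} = 2
g(6) = mex{0} = 1
g(7) = mex{1,2} = 0
g(8) = mex{1} = 0
g(9) = mex{0} = 1
g(10) = mex{0,2} = 1
g(11) = mex{0,1} = 2
g(12) = mex{0,1} = 2
g(13) = mex{0,1,2} = 3
So g(13) = 3.

3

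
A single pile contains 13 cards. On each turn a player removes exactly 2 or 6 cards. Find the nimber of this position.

0

Build the Grundy sequence with g(k) = mex{g(k−s) : s ∈ {2, 6}, s ≤ k}:
g(0) = mex{} = 0
g(1) = mex{} = 0
g(2) = mex{0} = 1
g(3) = mex{0} = 1
g(4) = mex{1} = 0
g(5) = mex{1} = 0
g(6) = mex{0} = 1
g(7) = mex{0} = 1
g(8) = mex{1} = 0
g(9) = mex{1} = 0
g(10) = mex{0} = 1
g(11) = mex{0} = 1
g(12) = mex{1} = 0
g(13) = mex{1} = 0
So g(13) = 0.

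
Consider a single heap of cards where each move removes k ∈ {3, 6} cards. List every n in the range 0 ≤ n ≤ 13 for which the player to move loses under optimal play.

0, 1, 2, 9, 10, 11

Build the Grundy sequence with g(k) = mex{g(k−s) : s ∈ {3, 6}, s ≤ k}:
k:     0  1  2  3  4  5  6  7  8  9 10 11 12 13
g(k):  0  0  0  1  1  1  2  2  2  0  0  0  1  1
The P-positions (g = 0) in 0..13 are 0, 1, 2, 9, 10, 11.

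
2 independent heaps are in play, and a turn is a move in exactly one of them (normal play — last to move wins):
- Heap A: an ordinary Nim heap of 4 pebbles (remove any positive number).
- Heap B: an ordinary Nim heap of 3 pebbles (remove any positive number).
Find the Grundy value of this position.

Heap A is a plain Nim heap of size 4, so its Grundy value is 4.
Heap B is a plain Nim heap of size 3, so its Grundy value is 3.
By the Sprague-Grundy theorem, the Grundy value of a sum of independent games is the XOR of the component values.
Combined value = 4 XOR 3 = 7.

7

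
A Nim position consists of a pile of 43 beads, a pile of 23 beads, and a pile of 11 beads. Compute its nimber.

Nim-sum: 43 ⊕ 23 ⊕ 11 = 55.

55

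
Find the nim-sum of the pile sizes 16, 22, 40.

46

Bitwise XOR of the heap sizes:
  010000  (16)
  010110  (22)
  101000  (40)
  ------
  101110  (46)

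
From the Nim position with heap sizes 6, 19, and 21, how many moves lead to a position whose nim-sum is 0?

0

Compute the nim-sum pairwise:
6 XOR 19 = 21
21 XOR 21 = 0
The nim-sum is already 0, so every move leaves a nonzero nim-sum — there are no winning moves.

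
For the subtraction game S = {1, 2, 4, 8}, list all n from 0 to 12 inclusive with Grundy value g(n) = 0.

0, 3, 6, 9, 12

Build the Grundy sequence with g(k) = mex{g(k−s) : s ∈ {1, 2, 4, 8}, s ≤ k}:
k:     0  1  2  3  4  5  6  7  8  9 10 11 12
g(k):  0  1  2  0  1  2  0  1  2  0  1  2  0
The P-positions (g = 0) in 0..12 are 0, 3, 6, 9, 12.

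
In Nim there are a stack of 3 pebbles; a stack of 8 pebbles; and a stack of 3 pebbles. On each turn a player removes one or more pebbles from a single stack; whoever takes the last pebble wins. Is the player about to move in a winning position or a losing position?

Winning position

Bitwise XOR of the heap sizes:
  0011  (3)
  1000  (8)
  0011  (3)
  ----
  1000  (8)
The nim-sum is 8 ≠ 0, so this is an N-position: the player to move can win.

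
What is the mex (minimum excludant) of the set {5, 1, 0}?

2

The values 0, 1 are all present; 2 is the first non-negative integer missing from the set.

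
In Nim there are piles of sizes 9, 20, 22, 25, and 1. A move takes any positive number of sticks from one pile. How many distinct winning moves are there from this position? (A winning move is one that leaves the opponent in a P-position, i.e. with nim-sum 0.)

Compute the nim-sum pairwise:
9 XOR 20 = 29
29 XOR 22 = 11
11 XOR 25 = 18
18 XOR 1 = 19
The overall nim-sum is X = 19. A pile of size p has a winning move iff p XOR X < p (reduce it to p XOR X).
  9: 9 XOR 19 = 26 ≥ 9 — no move.
  20: 20 XOR 19 = 7 < 20 — winning move (to 7).
  22: 22 XOR 19 = 5 < 22 — winning move (to 5).
  25: 25 XOR 19 = 10 < 25 — winning move (to 10).
  1: 1 XOR 19 = 18 ≥ 1 — no move.
That gives 3 winning moves.

3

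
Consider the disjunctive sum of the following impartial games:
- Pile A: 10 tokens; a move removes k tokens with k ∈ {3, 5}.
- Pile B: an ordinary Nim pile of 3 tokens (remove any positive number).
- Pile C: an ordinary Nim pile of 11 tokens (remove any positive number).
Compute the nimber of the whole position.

Build the Grundy sequence for pile A with g(k) = mex{g(k−s) : s ∈ {3, 5}, s ≤ k}:
k:     0  1  2  3  4  5  6  7  8  9 10
g(k):  0  0  0  1  1  1  2  2  0  0  0
So g(10) = 0.
Pile B is a plain Nim pile of size 3, so its Grundy value is 3.
Pile C is a plain Nim pile of size 11, so its Grundy value is 11.
By the Sprague-Grundy theorem, the Grundy value of a sum of independent games is the XOR of the component values.
Combined value = 0 ⊕ 3 ⊕ 11 = 8.

8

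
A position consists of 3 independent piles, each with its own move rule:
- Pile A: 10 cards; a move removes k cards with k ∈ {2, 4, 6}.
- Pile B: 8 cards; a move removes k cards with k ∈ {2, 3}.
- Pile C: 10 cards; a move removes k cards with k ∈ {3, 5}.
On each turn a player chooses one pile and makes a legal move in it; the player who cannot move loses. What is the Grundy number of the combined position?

For pile A, compute g(0), g(1), … with moves {2, 4, 6}:
g(0) = mex{} = 0
g(1) = mex{} = 0
g(2) = mex{0} = 1
g(3) = mex{0} = 1
g(4) = mex{0,1} = 2
g(5) = mex{0,1} = 2
g(6) = mex{0,1,2} = 3
g(7) = mex{0,1,2} = 3
g(8) = mex{1,2,3} = 0
g(9) = mex{1,2,3} = 0
g(10) = mex{0,2,3} = 1
So g(10) = 1.
For pile B, compute g(0), g(1), … with moves {2, 3}:
g(0) = mex{} = 0
g(1) = mex{} = 0
g(2) = mex{0} = 1
g(3) = mex{0} = 1
g(4) = mex{0,1} = 2
g(5) = mex{1} = 0
g(6) = mex{1,2} = 0
g(7) = mex{0,2} = 1
g(8) = mex{0} = 1
So g(8) = 1.
For pile C, compute g(0), g(1), … with moves {3, 5}:
g(0) = mex{} = 0
g(1) = mex{} = 0
g(2) = mex{} = 0
g(3) = mex{0} = 1
g(4) = mex{0} = 1
g(5) = mex{0} = 1
g(6) = mex{0,1} = 2
g(7) = mex{0,1} = 2
g(8) = mex{1} = 0
g(9) = mex{1,2} = 0
g(10) = mex{1,2} = 0
So g(10) = 0.
The value of a disjunctive sum is the nim-sum of the parts.
Combined value = 1 ⊕ 1 ⊕ 0 = 0.

0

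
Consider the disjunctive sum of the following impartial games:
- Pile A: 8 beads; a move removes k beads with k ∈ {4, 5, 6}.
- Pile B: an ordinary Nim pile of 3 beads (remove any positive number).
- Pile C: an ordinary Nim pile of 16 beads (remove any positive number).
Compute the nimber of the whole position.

17

For pile A, compute g(0), g(1), … with moves {4, 5, 6}:
k:     0  1  2  3  4  5  6  7  8
g(k):  0  0  0  0  1  1  1  1  2
So g(8) = 2.
Pile B is a plain Nim pile of size 3, so its Grundy value is 3.
Pile C is a plain Nim pile of size 16, so its Grundy value is 16.
By the Sprague-Grundy theorem, the Grundy value of a sum of independent games is the XOR of the component values.
Combined value = 2 XOR 3 XOR 16 = 17.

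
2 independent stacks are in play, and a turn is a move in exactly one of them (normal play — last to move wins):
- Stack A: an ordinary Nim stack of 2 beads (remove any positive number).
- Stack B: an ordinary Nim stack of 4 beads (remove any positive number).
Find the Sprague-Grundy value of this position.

6

Stack A is a plain Nim stack of size 2, so its Grundy value is 2.
Stack B is a plain Nim stack of size 4, so its Grundy value is 4.
The value of a disjunctive sum is the nim-sum of the parts.
Combined value = 2 ⊕ 4 = 6.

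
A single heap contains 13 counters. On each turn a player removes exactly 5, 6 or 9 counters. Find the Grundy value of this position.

Compute g(0), g(1), … for moves {5, 6, 9}:
k:     0  1  2  3  4  5  6  7  8  9 10 11 12 13
g(k):  0  0  0  0  0  1  1  1  1  1  2  2  2  2
So g(13) = 2.

2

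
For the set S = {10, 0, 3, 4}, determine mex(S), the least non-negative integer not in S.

1

0 is in the set but 1 is not, so the mex is 1.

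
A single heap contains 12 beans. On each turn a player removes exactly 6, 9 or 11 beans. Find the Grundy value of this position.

2

Compute g(0), g(1), … for moves {6, 9, 11}:
g(0) = mex{} = 0
g(1) = mex{} = 0
g(2) = mex{} = 0
g(3) = mex{} = 0
g(4) = mex{} = 0
g(5) = mex{} = 0
g(6) = mex{0} = 1
g(7) = mex{0} = 1
g(8) = mex{0} = 1
g(9) = mex{0} = 1
g(10) = mex{0} = 1
g(11) = mex{0} = 1
g(12) = mex{0,1} = 2
So g(12) = 2.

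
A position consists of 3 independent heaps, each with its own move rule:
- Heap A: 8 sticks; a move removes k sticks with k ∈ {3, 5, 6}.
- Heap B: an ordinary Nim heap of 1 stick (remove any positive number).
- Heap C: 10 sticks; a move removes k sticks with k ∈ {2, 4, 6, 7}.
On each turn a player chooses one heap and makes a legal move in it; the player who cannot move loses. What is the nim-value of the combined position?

For heap A, compute g(0), g(1), … with moves {3, 5, 6}:
k:     0  1  2  3  4  5  6  7  8
g(k):  0  0  0  1  1  1  2  2  2
So g(8) = 2.
Heap B is a plain Nim heap of size 1, so its Grundy value is 1.
For heap C, compute g(0), g(1), … with moves {2, 4, 6, 7}:
g(0) = mex{} = 0
g(1) = mex{} = 0
g(2) = mex{0} = 1
g(3) = mex{0} = 1
g(4) = mex{0,1} = 2
g(5) = mex{0,1} = 2
g(6) = mex{0,1,2} = 3
g(7) = mex{0,1,2} = 3
g(8) = mex{0,1,2,3} = 4
g(9) = mex{1,2,3} = 0
g(10) = mex{1,2,3,4} = 0
So g(10) = 0.
The value of a disjunctive sum is the nim-sum of the parts.
Combined value = 2 ⊕ 1 ⊕ 0 = 3.

3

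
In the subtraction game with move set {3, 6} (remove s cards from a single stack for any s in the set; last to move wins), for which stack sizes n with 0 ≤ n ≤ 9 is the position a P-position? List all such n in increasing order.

0, 1, 2, 9

Grundy values for subtraction set {3, 6}:
g(0) = mex{} = 0
g(1) = mex{} = 0
g(2) = mex{} = 0
g(3) = mex{0} = 1
g(4) = mex{0} = 1
g(5) = mex{0} = 1
g(6) = mex{0,1} = 2
g(7) = mex{0,1} = 2
g(8) = mex{0,1} = 2
g(9) = mex{1,2} = 0
The P-positions (g = 0) in 0..9 are 0, 1, 2, 9.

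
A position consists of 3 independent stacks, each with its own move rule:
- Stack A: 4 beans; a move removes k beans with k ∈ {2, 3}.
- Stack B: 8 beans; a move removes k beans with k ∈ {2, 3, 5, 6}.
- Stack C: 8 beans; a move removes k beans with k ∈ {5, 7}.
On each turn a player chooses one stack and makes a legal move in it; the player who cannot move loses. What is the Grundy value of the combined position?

3

For stack A, compute g(0), g(1), … with moves {2, 3}:
k:     0  1  2  3  4
g(k):  0  0  1  1  2
So g(4) = 2.
Grundy values for stack B (subtraction set {2, 3, 5, 6}):
g(0) = mex{} = 0
g(1) = mex{} = 0
g(2) = mex{0} = 1
g(3) = mex{0} = 1
g(4) = mex{0,1} = 2
g(5) = mex{0,1} = 2
g(6) = mex{0,1,2} = 3
g(7) = mex{0,1,2} = 3
g(8) = mex{1,2,3} = 0
So g(8) = 0.
Grundy values for stack C (subtraction set {5, 7}):
g(0) = mex{} = 0
g(1) = mex{} = 0
g(2) = mex{} = 0
g(3) = mex{} = 0
g(4) = mex{} = 0
g(5) = mex{0} = 1
g(6) = mex{0} = 1
g(7) = mex{0} = 1
g(8) = mex{0} = 1
So g(8) = 1.
The value of a disjunctive sum is the nim-sum of the parts.
Combined value = 2 ⊕ 0 ⊕ 1 = 3.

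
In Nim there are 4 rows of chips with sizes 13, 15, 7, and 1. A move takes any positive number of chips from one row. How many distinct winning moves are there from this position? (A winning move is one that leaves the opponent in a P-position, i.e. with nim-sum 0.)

Nim-sum: 13 ⊕ 15 ⊕ 7 ⊕ 1 = 4.
The overall nim-sum is X = 4. A row of size p has a winning move iff p XOR X < p (reduce it to p XOR X).
  13: 13 XOR 4 = 9 < 13 — winning move (to 9).
  15: 15 XOR 4 = 11 < 15 — winning move (to 11).
  7: 7 XOR 4 = 3 < 7 — winning move (to 3).
  1: 1 XOR 4 = 5 ≥ 1 — no move.
That gives 3 winning moves.

3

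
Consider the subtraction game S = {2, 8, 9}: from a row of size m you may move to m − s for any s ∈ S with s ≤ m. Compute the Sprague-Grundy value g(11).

Grundy values for subtraction set {2, 8, 9}:
k:     0  1  2  3  4  5  6  7  8  9 10 11
g(k):  0  0  1  1  0  0  1  1  2  2  3  0
So g(11) = 0.

0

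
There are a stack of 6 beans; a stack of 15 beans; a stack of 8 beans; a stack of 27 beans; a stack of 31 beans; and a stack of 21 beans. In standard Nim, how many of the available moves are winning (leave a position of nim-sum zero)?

3

In binary:
  00110  (6)
  01111  (15)
  01000  (8)
  11011  (27)
  11111  (31)
  10101  (21)
  -----
  10000  (16)
The overall nim-sum is X = 16. A stack of size p has a winning move iff p XOR X < p (reduce it to p XOR X).
  6: 6 XOR 16 = 22 ≥ 6 — no move.
  15: 15 XOR 16 = 31 ≥ 15 — no move.
  8: 8 XOR 16 = 24 ≥ 8 — no move.
  27: 27 XOR 16 = 11 < 27 — winning move (to 11).
  31: 31 XOR 16 = 15 < 31 — winning move (to 15).
  21: 21 XOR 16 = 5 < 21 — winning move (to 5).
That gives 3 winning moves.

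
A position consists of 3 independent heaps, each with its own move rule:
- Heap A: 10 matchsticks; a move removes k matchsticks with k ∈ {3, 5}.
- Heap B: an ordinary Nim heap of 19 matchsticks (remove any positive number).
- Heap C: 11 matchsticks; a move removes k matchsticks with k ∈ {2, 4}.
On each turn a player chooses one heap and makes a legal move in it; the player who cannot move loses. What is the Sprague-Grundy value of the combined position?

17

Grundy values for heap A (subtraction set {3, 5}):
k:     0  1  2  3  4  5  6  7  8  9 10
g(k):  0  0  0  1  1  1  2  2  0  0  0
So g(10) = 0.
Heap B is a plain Nim heap of size 19, so its Grundy value is 19.
For heap C, compute g(0), g(1), … with moves {2, 4}:
k:     0  1  2  3  4  5  6  7  8  9 10 11
g(k):  0  0  1  1  2  2  0  0  1  1  2  2
So g(11) = 2.
By the Sprague-Grundy theorem, the Grundy value of a sum of independent games is the XOR of the component values.
Combined value = 0 ⊕ 19 ⊕ 2 = 17.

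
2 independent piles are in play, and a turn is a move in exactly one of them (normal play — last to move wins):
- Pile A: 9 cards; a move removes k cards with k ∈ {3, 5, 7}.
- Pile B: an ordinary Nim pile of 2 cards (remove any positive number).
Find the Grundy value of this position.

For pile A, compute g(0), g(1), … with moves {3, 5, 7}:
g(0) = mex{} = 0
g(1) = mex{} = 0
g(2) = mex{} = 0
g(3) = mex{0} = 1
g(4) = mex{0} = 1
g(5) = mex{0} = 1
g(6) = mex{0,1} = 2
g(7) = mex{0,1} = 2
g(8) = mex{0,1} = 2
g(9) = mex{0,1,2} = 3
So g(9) = 3.
Pile B is a plain Nim pile of size 2, so its Grundy value is 2.
The value of a disjunctive sum is the nim-sum of the parts.
Combined value = 3 XOR 2 = 1.

1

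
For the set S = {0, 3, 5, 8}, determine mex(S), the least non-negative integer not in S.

0 is in the set but 1 is not, so the mex is 1.

1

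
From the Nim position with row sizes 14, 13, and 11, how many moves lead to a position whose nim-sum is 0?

Nim-sum: 14 ⊕ 13 ⊕ 11 = 8.
The overall nim-sum is X = 8. A row of size p has a winning move iff p XOR X < p (reduce it to p XOR X).
  14: 14 XOR 8 = 6 < 14 — winning move (to 6).
  13: 13 XOR 8 = 5 < 13 — winning move (to 5).
  11: 11 XOR 8 = 3 < 11 — winning move (to 3).
That gives 3 winning moves.

3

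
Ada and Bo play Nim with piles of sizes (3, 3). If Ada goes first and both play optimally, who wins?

Bo wins

Compute the nim-sum pairwise:
3 XOR 3 = 0
The nim-sum is 0, so this is a P-position: the player to move is in a losing position under optimal play; Ada is about to move from it and so loses — Bo wins.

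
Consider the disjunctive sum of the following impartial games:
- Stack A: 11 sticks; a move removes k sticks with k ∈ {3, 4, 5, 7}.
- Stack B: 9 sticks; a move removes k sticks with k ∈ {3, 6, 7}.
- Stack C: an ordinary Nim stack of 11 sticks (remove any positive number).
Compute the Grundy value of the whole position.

Build the Grundy sequence for stack A with g(k) = mex{g(k−s) : s ∈ {3, 4, 5, 7}, s ≤ k}:
g(0) = mex{} = 0
g(1) = mex{} = 0
g(2) = mex{} = 0
g(3) = mex{0} = 1
g(4) = mex{0} = 1
g(5) = mex{0} = 1
g(6) = mex{0,1} = 2
g(7) = mex{0,1} = 2
g(8) = mex{0,1} = 2
g(9) = mex{0,1,2} = 3
g(10) = mex{1,2} = 0
g(11) = mex{1,2} = 0
So g(11) = 0.
For stack B, compute g(0), g(1), … with moves {3, 6, 7}:
g(0) = mex{} = 0
g(1) = mex{} = 0
g(2) = mex{} = 0
g(3) = mex{0} = 1
g(4) = mex{0} = 1
g(5) = mex{0} = 1
g(6) = mex{0,1} = 2
g(7) = mex{0,1} = 2
g(8) = mex{0,1} = 2
g(9) = mex{0,1,2} = 3
So g(9) = 3.
Stack C is a plain Nim stack of size 11, so its Grundy value is 11.
The value of a disjunctive sum is the nim-sum of the parts.
Combined value = 0 ⊕ 3 ⊕ 11 = 8.

8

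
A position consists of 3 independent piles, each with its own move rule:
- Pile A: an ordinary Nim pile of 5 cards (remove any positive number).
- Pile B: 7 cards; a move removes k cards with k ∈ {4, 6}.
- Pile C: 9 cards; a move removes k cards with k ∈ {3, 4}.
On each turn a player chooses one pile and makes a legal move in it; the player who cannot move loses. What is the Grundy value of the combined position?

4

Pile A is a plain Nim pile of size 5, so its Grundy value is 5.
For pile B, compute g(0), g(1), … with moves {4, 6}:
k:     0  1  2  3  4  5  6  7
g(k):  0  0  0  0  1  1  1  1
So g(7) = 1.
For pile C, compute g(0), g(1), … with moves {3, 4}:
g(0) = mex{} = 0
g(1) = mex{} = 0
g(2) = mex{} = 0
g(3) = mex{0} = 1
g(4) = mex{0} = 1
g(5) = mex{0} = 1
g(6) = mex{0,1} = 2
g(7) = mex{1} = 0
g(8) = mex{1} = 0
g(9) = mex{1,2} = 0
So g(9) = 0.
The value of a disjunctive sum is the nim-sum of the parts.
Combined value = 5 ⊕ 1 ⊕ 0 = 4.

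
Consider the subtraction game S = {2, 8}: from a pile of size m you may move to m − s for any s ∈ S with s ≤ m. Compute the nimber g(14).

0

Build the Grundy sequence with g(k) = mex{g(k−s) : s ∈ {2, 8}, s ≤ k}:
k:     0  1  2  3  4  5  6  7  8  9 10 11 12 13 14
g(k):  0  0  1  1  0  0  1  1  2  2  0  0  1  1  0
So g(14) = 0.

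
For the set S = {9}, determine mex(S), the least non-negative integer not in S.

0

0 is not in the set, so the mex is 0.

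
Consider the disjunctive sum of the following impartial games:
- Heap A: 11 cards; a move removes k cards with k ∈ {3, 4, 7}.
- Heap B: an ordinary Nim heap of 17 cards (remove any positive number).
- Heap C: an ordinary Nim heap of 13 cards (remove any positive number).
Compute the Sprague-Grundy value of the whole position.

28

Grundy values for heap A (subtraction set {3, 4, 7}):
k:     0  1  2  3  4  5  6  7  8  9 10 11
g(k):  0  0  0  1  1  1  2  2  2  3  0  0
So g(11) = 0.
Heap B is a plain Nim heap of size 17, so its Grundy value is 17.
Heap C is a plain Nim heap of size 13, so its Grundy value is 13.
The value of a disjunctive sum is the nim-sum of the parts.
Combined value = 0 ⊕ 17 ⊕ 13 = 28.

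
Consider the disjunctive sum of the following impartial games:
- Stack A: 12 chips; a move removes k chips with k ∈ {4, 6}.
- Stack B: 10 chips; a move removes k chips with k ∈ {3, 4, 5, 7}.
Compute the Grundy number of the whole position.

0

Build the Grundy sequence for stack A with g(k) = mex{g(k−s) : s ∈ {4, 6}, s ≤ k}:
g(0) = mex{} = 0
g(1) = mex{} = 0
g(2) = mex{} = 0
g(3) = mex{} = 0
g(4) = mex{0} = 1
g(5) = mex{0} = 1
g(6) = mex{0} = 1
g(7) = mex{0} = 1
g(8) = mex{0,1} = 2
g(9) = mex{0,1} = 2
g(10) = mex{1} = 0
g(11) = mex{1} = 0
g(12) = mex{1,2} = 0
So g(12) = 0.
For stack B, compute g(0), g(1), … with moves {3, 4, 5, 7}:
k:     0  1  2  3  4  5  6  7  8  9 10
g(k):  0  0  0  1  1  1  2  2  2  3  0
So g(10) = 0.
By the Sprague-Grundy theorem, the Grundy value of a sum of independent games is the XOR of the component values.
Combined value = 0 XOR 0 = 0.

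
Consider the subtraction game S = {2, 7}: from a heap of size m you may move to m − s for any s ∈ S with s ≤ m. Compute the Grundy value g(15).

Grundy values for subtraction set {2, 7}:
k:     0  1  2  3  4  5  6  7  8  9 10 11 12 13 14 15
g(k):  0  0  1  1  0  0  1  1  2  0  0  1  1  0  0  1
So g(15) = 1.

1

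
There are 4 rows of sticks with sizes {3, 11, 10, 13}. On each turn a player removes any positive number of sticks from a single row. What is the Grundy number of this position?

15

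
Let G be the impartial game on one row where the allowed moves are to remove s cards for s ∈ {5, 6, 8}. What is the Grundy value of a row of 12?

2

Build the Grundy sequence with g(k) = mex{g(k−s) : s ∈ {5, 6, 8}, s ≤ k}:
g(0) = mex{} = 0
g(1) = mex{} = 0
g(2) = mex{} = 0
g(3) = mex{} = 0
g(4) = mex{} = 0
g(5) = mex{0} = 1
g(6) = mex{0} = 1
g(7) = mex{0} = 1
g(8) = mex{0} = 1
g(9) = mex{0} = 1
g(10) = mex{0,1} = 2
g(11) = mex{0,1} = 2
g(12) = mex{0,1} = 2
So g(12) = 2.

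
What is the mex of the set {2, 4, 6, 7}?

0 is not in the set, so the mex is 0.

0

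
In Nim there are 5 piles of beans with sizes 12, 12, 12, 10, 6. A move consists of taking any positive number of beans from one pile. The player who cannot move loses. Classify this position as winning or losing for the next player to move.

Losing position

Write each in binary and XOR column by column:
  1100  (12)
  1100  (12)
  1100  (12)
  1010  (10)
  0110  (6)
  ----
  0000  (0)
The nim-sum is 0, so this is a P-position: the player to move is in a losing position under optimal play.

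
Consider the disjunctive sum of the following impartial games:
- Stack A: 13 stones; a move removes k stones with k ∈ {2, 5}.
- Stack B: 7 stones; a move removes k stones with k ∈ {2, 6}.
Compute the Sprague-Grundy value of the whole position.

Grundy values for stack A (subtraction set {2, 5}):
g(0) = mex{} = 0
g(1) = mex{} = 0
g(2) = mex{0} = 1
g(3) = mex{0} = 1
g(4) = mex{1} = 0
g(5) = mex{0,1} = 2
g(6) = mex{0} = 1
g(7) = mex{1,2} = 0
g(8) = mex{1} = 0
g(9) = mex{0} = 1
g(10) = mex{0,2} = 1
g(11) = mex{1} = 0
g(12) = mex{0,1} = 2
g(13) = mex{0} = 1
So g(13) = 1.
For stack B, compute g(0), g(1), … with moves {2, 6}:
k:     0  1  2  3  4  5  6  7
g(k):  0  0  1  1  0  0  1  1
So g(7) = 1.
The value of a disjunctive sum is the nim-sum of the parts.
Combined value = 1 ⊕ 1 = 0.

0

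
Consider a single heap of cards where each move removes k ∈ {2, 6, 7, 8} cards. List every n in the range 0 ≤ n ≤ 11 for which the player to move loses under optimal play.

0, 1, 4, 5

Build the Grundy sequence with g(k) = mex{g(k−s) : s ∈ {2, 6, 7, 8}, s ≤ k}:
g(0) = mex{} = 0
g(1) = mex{} = 0
g(2) = mex{0} = 1
g(3) = mex{0} = 1
g(4) = mex{1} = 0
g(5) = mex{1} = 0
g(6) = mex{0} = 1
g(7) = mex{0} = 1
g(8) = mex{0,1} = 2
g(9) = mex{0,1} = 2
g(10) = mex{0,1,2} = 3
g(11) = mex{0,1,2} = 3
The P-positions (g = 0) in 0..11 are 0, 1, 4, 5.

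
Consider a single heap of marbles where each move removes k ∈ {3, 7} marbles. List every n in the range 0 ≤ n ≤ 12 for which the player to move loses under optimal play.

0, 1, 2, 6, 10, 11, 12

Grundy values for subtraction set {3, 7}:
g(0) = mex{} = 0
g(1) = mex{} = 0
g(2) = mex{} = 0
g(3) = mex{0} = 1
g(4) = mex{0} = 1
g(5) = mex{0} = 1
g(6) = mex{1} = 0
g(7) = mex{0,1} = 2
g(8) = mex{0,1} = 2
g(9) = mex{0} = 1
g(10) = mex{1,2} = 0
g(11) = mex{1,2} = 0
g(12) = mex{1} = 0
The P-positions (g = 0) in 0..12 are 0, 1, 2, 6, 10, 11, 12.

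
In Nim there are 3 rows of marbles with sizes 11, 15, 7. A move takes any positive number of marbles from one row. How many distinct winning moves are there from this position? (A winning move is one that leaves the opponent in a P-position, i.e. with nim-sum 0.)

Compute the nim-sum pairwise:
11 ^ 15 = 4
4 ^ 7 = 3
The overall nim-sum is X = 3. A row of size p has a winning move iff p XOR X < p (reduce it to p XOR X).
  11: 11 XOR 3 = 8 < 11 — winning move (to 8).
  15: 15 XOR 3 = 12 < 15 — winning move (to 12).
  7: 7 XOR 3 = 4 < 7 — winning move (to 4).
That gives 3 winning moves.

3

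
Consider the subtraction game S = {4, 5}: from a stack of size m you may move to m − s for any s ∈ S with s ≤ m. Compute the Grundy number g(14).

1

Grundy values for subtraction set {4, 5}:
g(0) = mex{} = 0
g(1) = mex{} = 0
g(2) = mex{} = 0
g(3) = mex{} = 0
g(4) = mex{0} = 1
g(5) = mex{0} = 1
g(6) = mex{0} = 1
g(7) = mex{0} = 1
g(8) = mex{0,1} = 2
g(9) = mex{1} = 0
g(10) = mex{1} = 0
g(11) = mex{1} = 0
g(12) = mex{1,2} = 0
g(13) = mex{0,2} = 1
g(14) = mex{0} = 1
So g(14) = 1.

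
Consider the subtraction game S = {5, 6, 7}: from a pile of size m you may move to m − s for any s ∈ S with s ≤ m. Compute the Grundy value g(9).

1

Compute g(0), g(1), … for moves {5, 6, 7}:
g(0) = mex{} = 0
g(1) = mex{} = 0
g(2) = mex{} = 0
g(3) = mex{} = 0
g(4) = mex{} = 0
g(5) = mex{0} = 1
g(6) = mex{0} = 1
g(7) = mex{0} = 1
g(8) = mex{0} = 1
g(9) = mex{0} = 1
So g(9) = 1.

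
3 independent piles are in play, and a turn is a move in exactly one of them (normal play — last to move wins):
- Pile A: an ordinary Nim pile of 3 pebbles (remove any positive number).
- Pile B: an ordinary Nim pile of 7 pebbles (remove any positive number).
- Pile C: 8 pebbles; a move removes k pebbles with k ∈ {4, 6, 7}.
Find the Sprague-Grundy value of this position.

6

Pile A is a plain Nim pile of size 3, so its Grundy value is 3.
Pile B is a plain Nim pile of size 7, so its Grundy value is 7.
Build the Grundy sequence for pile C with g(k) = mex{g(k−s) : s ∈ {4, 6, 7}, s ≤ k}:
g(0) = mex{} = 0
g(1) = mex{} = 0
g(2) = mex{} = 0
g(3) = mex{} = 0
g(4) = mex{0} = 1
g(5) = mex{0} = 1
g(6) = mex{0} = 1
g(7) = mex{0} = 1
g(8) = mex{0,1} = 2
So g(8) = 2.
By the Sprague-Grundy theorem, the Grundy value of a sum of independent games is the XOR of the component values.
Combined value = 3 ⊕ 7 ⊕ 2 = 6.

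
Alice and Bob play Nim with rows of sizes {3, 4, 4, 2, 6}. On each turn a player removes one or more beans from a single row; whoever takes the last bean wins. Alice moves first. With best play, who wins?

Nim-sum: 3 ^ 4 ^ 4 ^ 2 ^ 6 = 7.
The nim-sum is 7 ≠ 0, so this is an N-position: the player to move can win; Alice has a winning move.

Alice wins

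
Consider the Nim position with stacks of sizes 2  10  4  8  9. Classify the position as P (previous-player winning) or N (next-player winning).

N-position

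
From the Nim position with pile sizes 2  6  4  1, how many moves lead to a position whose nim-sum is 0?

1

Compute the nim-sum pairwise:
2 ^ 6 = 4
4 ^ 4 = 0
0 ^ 1 = 1
The overall nim-sum is X = 1. A pile of size p has a winning move iff p XOR X < p (reduce it to p XOR X).
  2: 2 XOR 1 = 3 ≥ 2 — no move.
  6: 6 XOR 1 = 7 ≥ 6 — no move.
  4: 4 XOR 1 = 5 ≥ 4 — no move.
  1: 1 XOR 1 = 0 < 1 — winning move (to 0).
That gives 1 winning move.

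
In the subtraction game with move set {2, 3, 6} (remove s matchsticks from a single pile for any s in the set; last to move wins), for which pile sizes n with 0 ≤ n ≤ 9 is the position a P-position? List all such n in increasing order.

0, 1, 5, 9

Grundy values for subtraction set {2, 3, 6}:
k:     0  1  2  3  4  5  6  7  8  9
g(k):  0  0  1  1  2  0  3  1  2  0
The P-positions (g = 0) in 0..9 are 0, 1, 5, 9.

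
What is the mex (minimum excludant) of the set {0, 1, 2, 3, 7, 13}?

4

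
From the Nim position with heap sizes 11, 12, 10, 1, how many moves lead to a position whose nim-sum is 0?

Nim-sum: 11 XOR 12 XOR 10 XOR 1 = 12.
The overall nim-sum is X = 12. A heap of size p has a winning move iff p XOR X < p (reduce it to p XOR X).
  11: 11 XOR 12 = 7 < 11 — winning move (to 7).
  12: 12 XOR 12 = 0 < 12 — winning move (to 0).
  10: 10 XOR 12 = 6 < 10 — winning move (to 6).
  1: 1 XOR 12 = 13 ≥ 1 — no move.
That gives 3 winning moves.

3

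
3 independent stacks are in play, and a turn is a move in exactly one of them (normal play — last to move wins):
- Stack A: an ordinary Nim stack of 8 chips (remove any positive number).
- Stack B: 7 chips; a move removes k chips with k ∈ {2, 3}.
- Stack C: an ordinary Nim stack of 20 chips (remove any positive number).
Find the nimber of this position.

29

Stack A is a plain Nim stack of size 8, so its Grundy value is 8.
Build the Grundy sequence for stack B with g(k) = mex{g(k−s) : s ∈ {2, 3}, s ≤ k}:
k:     0  1  2  3  4  5  6  7
g(k):  0  0  1  1  2  0  0  1
So g(7) = 1.
Stack C is a plain Nim stack of size 20, so its Grundy value is 20.
The value of a disjunctive sum is the nim-sum of the parts.
Combined value = 8 XOR 1 XOR 20 = 29.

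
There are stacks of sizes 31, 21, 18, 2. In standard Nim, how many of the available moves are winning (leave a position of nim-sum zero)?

Nim-sum: 31 ⊕ 21 ⊕ 18 ⊕ 2 = 26.
The overall nim-sum is X = 26. A stack of size p has a winning move iff p XOR X < p (reduce it to p XOR X).
  31: 31 XOR 26 = 5 < 31 — winning move (to 5).
  21: 21 XOR 26 = 15 < 21 — winning move (to 15).
  18: 18 XOR 26 = 8 < 18 — winning move (to 8).
  2: 2 XOR 26 = 24 ≥ 2 — no move.
That gives 3 winning moves.

3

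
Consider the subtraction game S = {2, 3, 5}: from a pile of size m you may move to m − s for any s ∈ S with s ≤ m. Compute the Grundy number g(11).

2

Build the Grundy sequence with g(k) = mex{g(k−s) : s ∈ {2, 3, 5}, s ≤ k}:
g(0) = mex{} = 0
g(1) = mex{} = 0
g(2) = mex{0} = 1
g(3) = mex{0} = 1
g(4) = mex{0,1} = 2
g(5) = mex{0,1} = 2
g(6) = mex{0,1,2} = 3
g(7) = mex{1,2} = 0
g(8) = mex{1,2,3} = 0
g(9) = mex{0,2,3} = 1
g(10) = mex{0,2} = 1
g(11) = mex{0,1,3} = 2
So g(11) = 2.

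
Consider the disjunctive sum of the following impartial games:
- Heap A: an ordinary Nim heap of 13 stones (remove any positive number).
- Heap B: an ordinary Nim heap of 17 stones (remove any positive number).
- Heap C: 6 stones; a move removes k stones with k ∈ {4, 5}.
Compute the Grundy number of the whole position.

29

Heap A is a plain Nim heap of size 13, so its Grundy value is 13.
Heap B is a plain Nim heap of size 17, so its Grundy value is 17.
Build the Grundy sequence for heap C with g(k) = mex{g(k−s) : s ∈ {4, 5}, s ≤ k}:
g(0) = mex{} = 0
g(1) = mex{} = 0
g(2) = mex{} = 0
g(3) = mex{} = 0
g(4) = mex{0} = 1
g(5) = mex{0} = 1
g(6) = mex{0} = 1
So g(6) = 1.
By the Sprague-Grundy theorem, the Grundy value of a sum of independent games is the XOR of the component values.
Combined value = 13 ⊕ 17 ⊕ 1 = 29.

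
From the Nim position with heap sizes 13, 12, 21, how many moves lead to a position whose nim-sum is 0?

1

Bitwise XOR of the heap sizes:
  01101  (13)
  01100  (12)
  10101  (21)
  -----
  10100  (20)
The overall nim-sum is X = 20. A heap of size p has a winning move iff p XOR X < p (reduce it to p XOR X).
  13: 13 XOR 20 = 25 ≥ 13 — no move.
  12: 12 XOR 20 = 24 ≥ 12 — no move.
  21: 21 XOR 20 = 1 < 21 — winning move (to 1).
That gives 1 winning move.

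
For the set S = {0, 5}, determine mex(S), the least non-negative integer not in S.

0 is in the set but 1 is not, so the mex is 1.

1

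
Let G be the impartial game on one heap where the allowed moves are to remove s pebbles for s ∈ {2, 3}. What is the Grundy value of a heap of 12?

Build the Grundy sequence with g(k) = mex{g(k−s) : s ∈ {2, 3}, s ≤ k}:
g(0) = mex{} = 0
g(1) = mex{} = 0
g(2) = mex{0} = 1
g(3) = mex{0} = 1
g(4) = mex{0,1} = 2
g(5) = mex{1} = 0
g(6) = mex{1,2} = 0
g(7) = mex{0,2} = 1
g(8) = mex{0} = 1
g(9) = mex{0,1} = 2
g(10) = mex{1} = 0
g(11) = mex{1,2} = 0
g(12) = mex{0,2} = 1
So g(12) = 1.

1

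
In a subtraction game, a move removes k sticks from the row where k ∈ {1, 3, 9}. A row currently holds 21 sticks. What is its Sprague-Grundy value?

1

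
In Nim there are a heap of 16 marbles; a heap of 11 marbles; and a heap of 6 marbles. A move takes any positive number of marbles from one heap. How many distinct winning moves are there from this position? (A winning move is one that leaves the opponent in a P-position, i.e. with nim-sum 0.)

1

Compute the nim-sum pairwise:
16 XOR 11 = 27
27 XOR 6 = 29
The overall nim-sum is X = 29. A heap of size p has a winning move iff p XOR X < p (reduce it to p XOR X).
  16: 16 XOR 29 = 13 < 16 — winning move (to 13).
  11: 11 XOR 29 = 22 ≥ 11 — no move.
  6: 6 XOR 29 = 27 ≥ 6 — no move.
That gives 1 winning move.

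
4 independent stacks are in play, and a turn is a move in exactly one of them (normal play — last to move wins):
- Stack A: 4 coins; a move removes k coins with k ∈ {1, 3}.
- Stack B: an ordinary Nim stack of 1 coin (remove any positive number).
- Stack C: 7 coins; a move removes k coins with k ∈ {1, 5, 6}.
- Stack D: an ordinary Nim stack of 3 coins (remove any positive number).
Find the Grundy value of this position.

1

Grundy values for stack A (subtraction set {1, 3}):
g(0) = mex{} = 0
g(1) = mex{0} = 1
g(2) = mex{1} = 0
g(3) = mex{0} = 1
g(4) = mex{1} = 0
So g(4) = 0.
Stack B is a plain Nim stack of size 1, so its Grundy value is 1.
Build the Grundy sequence for stack C with g(k) = mex{g(k−s) : s ∈ {1, 5, 6}, s ≤ k}:
g(0) = mex{} = 0
g(1) = mex{0} = 1
g(2) = mex{1} = 0
g(3) = mex{0} = 1
g(4) = mex{1} = 0
g(5) = mex{0} = 1
g(6) = mex{0,1} = 2
g(7) = mex{0,1,2} = 3
So g(7) = 3.
Stack D is a plain Nim stack of size 3, so its Grundy value is 3.
By the Sprague-Grundy theorem, the Grundy value of a sum of independent games is the XOR of the component values.
Combined value = 0 ⊕ 1 ⊕ 3 ⊕ 3 = 1.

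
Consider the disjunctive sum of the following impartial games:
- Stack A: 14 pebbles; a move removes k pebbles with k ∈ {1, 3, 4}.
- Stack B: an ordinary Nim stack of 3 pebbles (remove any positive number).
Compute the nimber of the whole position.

For stack A, compute g(0), g(1), … with moves {1, 3, 4}:
g(0) = mex{} = 0
g(1) = mex{0} = 1
g(2) = mex{1} = 0
g(3) = mex{0} = 1
g(4) = mex{0,1} = 2
g(5) = mex{0,1,2} = 3
g(6) = mex{0,1,3} = 2
g(7) = mex{1,2} = 0
g(8) = mex{0,2,3} = 1
g(9) = mex{1,2,3} = 0
g(10) = mex{0,2} = 1
g(11) = mex{0,1} = 2
g(12) = mex{0,1,2} = 3
g(13) = mex{0,1,3} = 2
g(14) = mex{1,2} = 0
So g(14) = 0.
Stack B is a plain Nim stack of size 3, so its Grundy value is 3.
By the Sprague-Grundy theorem, the Grundy value of a sum of independent games is the XOR of the component values.
Combined value = 0 ⊕ 3 = 3.

3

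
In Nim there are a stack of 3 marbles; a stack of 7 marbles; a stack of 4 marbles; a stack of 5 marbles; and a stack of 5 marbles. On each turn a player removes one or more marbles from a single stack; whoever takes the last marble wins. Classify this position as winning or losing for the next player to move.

Compute the nim-sum pairwise:
3 XOR 7 = 4
4 XOR 4 = 0
0 XOR 5 = 5
5 XOR 5 = 0
The nim-sum is 0, so this is a P-position: the player to move is in a losing position under optimal play.

Losing position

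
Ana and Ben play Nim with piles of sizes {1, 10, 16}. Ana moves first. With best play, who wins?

Nim-sum: 1 XOR 10 XOR 16 = 27.
The nim-sum is 27 ≠ 0, so this is an N-position: the player to move can win; Ana has a winning move.

Ana wins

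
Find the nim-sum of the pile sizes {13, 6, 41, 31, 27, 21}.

51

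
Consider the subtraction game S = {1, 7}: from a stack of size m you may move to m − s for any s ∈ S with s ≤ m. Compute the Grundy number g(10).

0

Grundy values for subtraction set {1, 7}:
k:     0  1  2  3  4  5  6  7  8  9 10
g(k):  0  1  0  1  0  1  0  1  0  1  0
So g(10) = 0.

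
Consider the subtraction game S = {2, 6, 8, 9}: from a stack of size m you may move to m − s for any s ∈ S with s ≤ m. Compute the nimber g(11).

Grundy values for subtraction set {2, 6, 8, 9}:
g(0) = mex{} = 0
g(1) = mex{} = 0
g(2) = mex{0} = 1
g(3) = mex{0} = 1
g(4) = mex{1} = 0
g(5) = mex{1} = 0
g(6) = mex{0} = 1
g(7) = mex{0} = 1
g(8) = mex{0,1} = 2
g(9) = mex{0,1} = 2
g(10) = mex{0,1,2} = 3
g(11) = mex{0,1,2} = 3
So g(11) = 3.

3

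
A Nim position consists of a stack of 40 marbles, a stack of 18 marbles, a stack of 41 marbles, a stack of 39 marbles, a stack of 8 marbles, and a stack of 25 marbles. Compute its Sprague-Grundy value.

37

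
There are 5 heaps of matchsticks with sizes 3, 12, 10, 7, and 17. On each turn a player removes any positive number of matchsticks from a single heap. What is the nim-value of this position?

Compute the nim-sum pairwise:
3 ^ 12 = 15
15 ^ 10 = 5
5 ^ 7 = 2
2 ^ 17 = 19

19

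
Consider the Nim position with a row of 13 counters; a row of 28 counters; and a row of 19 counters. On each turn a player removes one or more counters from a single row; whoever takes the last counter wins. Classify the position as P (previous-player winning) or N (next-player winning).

N-position

Bitwise XOR of the heap sizes:
  01101  (13)
  11100  (28)
  10011  (19)
  -----
  00010  (2)
The nim-sum is 2 ≠ 0, so this is an N-position: the player to move can win.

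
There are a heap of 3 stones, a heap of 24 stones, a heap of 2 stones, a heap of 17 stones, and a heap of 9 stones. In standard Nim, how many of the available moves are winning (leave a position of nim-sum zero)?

Bitwise XOR of the heap sizes:
  00011  (3)
  11000  (24)
  00010  (2)
  10001  (17)
  01001  (9)
  -----
  00001  (1)
The overall nim-sum is X = 1. A heap of size p has a winning move iff p XOR X < p (reduce it to p XOR X).
  3: 3 XOR 1 = 2 < 3 — winning move (to 2).
  24: 24 XOR 1 = 25 ≥ 24 — no move.
  2: 2 XOR 1 = 3 ≥ 2 — no move.
  17: 17 XOR 1 = 16 < 17 — winning move (to 16).
  9: 9 XOR 1 = 8 < 9 — winning move (to 8).
That gives 3 winning moves.

3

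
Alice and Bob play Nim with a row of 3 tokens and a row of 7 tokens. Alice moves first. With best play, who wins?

Alice wins

Nim-sum: 3 ⊕ 7 = 4.
The nim-sum is 4 ≠ 0, so this is an N-position: the player to move can win; Alice has a winning move.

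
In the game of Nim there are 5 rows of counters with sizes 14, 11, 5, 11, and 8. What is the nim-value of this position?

Compute the nim-sum pairwise:
14 XOR 11 = 5
5 XOR 5 = 0
0 XOR 11 = 11
11 XOR 8 = 3

3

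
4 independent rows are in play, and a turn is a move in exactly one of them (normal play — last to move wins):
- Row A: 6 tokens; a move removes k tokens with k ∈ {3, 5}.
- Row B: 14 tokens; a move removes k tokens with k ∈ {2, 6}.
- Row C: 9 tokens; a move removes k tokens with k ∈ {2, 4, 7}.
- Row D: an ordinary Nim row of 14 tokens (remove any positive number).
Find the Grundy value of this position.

13

Build the Grundy sequence for row A with g(k) = mex{g(k−s) : s ∈ {3, 5}, s ≤ k}:
k:     0  1  2  3  4  5  6
g(k):  0  0  0  1  1  1  2
So g(6) = 2.
Build the Grundy sequence for row B with g(k) = mex{g(k−s) : s ∈ {2, 6}, s ≤ k}:
k:     0  1  2  3  4  5  6  7  8  9 10 11 12 13 14
g(k):  0  0  1  1  0  0  1  1  0  0  1  1  0  0  1
So g(14) = 1.
Grundy values for row C (subtraction set {2, 4, 7}):
g(0) = mex{} = 0
g(1) = mex{} = 0
g(2) = mex{0} = 1
g(3) = mex{0} = 1
g(4) = mex{0,1} = 2
g(5) = mex{0,1} = 2
g(6) = mex{1,2} = 0
g(7) = mex{0,1,2} = 3
g(8) = mex{0,2} = 1
g(9) = mex{1,2,3} = 0
So g(9) = 0.
Row D is a plain Nim row of size 14, so its Grundy value is 14.
The value of a disjunctive sum is the nim-sum of the parts.
Combined value = 2 ⊕ 1 ⊕ 0 ⊕ 14 = 13.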